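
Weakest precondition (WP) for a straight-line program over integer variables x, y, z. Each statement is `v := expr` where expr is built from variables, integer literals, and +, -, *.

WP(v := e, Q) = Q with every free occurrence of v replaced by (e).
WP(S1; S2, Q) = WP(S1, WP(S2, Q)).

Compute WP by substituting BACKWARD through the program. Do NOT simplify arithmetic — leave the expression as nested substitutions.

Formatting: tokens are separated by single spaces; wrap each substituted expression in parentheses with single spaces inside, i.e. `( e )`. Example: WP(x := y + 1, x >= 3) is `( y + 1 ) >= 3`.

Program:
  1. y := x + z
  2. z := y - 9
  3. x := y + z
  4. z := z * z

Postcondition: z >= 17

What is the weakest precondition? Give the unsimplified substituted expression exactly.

post: z >= 17
stmt 4: z := z * z  -- replace 1 occurrence(s) of z with (z * z)
  => ( z * z ) >= 17
stmt 3: x := y + z  -- replace 0 occurrence(s) of x with (y + z)
  => ( z * z ) >= 17
stmt 2: z := y - 9  -- replace 2 occurrence(s) of z with (y - 9)
  => ( ( y - 9 ) * ( y - 9 ) ) >= 17
stmt 1: y := x + z  -- replace 2 occurrence(s) of y with (x + z)
  => ( ( ( x + z ) - 9 ) * ( ( x + z ) - 9 ) ) >= 17

Answer: ( ( ( x + z ) - 9 ) * ( ( x + z ) - 9 ) ) >= 17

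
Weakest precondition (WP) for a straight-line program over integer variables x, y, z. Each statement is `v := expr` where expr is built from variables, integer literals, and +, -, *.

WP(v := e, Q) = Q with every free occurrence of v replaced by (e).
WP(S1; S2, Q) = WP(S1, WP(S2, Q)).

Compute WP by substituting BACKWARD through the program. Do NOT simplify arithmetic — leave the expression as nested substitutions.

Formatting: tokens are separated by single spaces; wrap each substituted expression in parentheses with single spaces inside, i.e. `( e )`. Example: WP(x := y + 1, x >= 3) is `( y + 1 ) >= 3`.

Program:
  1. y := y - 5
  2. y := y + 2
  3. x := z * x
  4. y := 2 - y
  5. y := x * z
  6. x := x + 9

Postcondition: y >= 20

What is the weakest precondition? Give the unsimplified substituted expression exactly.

Answer: ( ( z * x ) * z ) >= 20

Derivation:
post: y >= 20
stmt 6: x := x + 9  -- replace 0 occurrence(s) of x with (x + 9)
  => y >= 20
stmt 5: y := x * z  -- replace 1 occurrence(s) of y with (x * z)
  => ( x * z ) >= 20
stmt 4: y := 2 - y  -- replace 0 occurrence(s) of y with (2 - y)
  => ( x * z ) >= 20
stmt 3: x := z * x  -- replace 1 occurrence(s) of x with (z * x)
  => ( ( z * x ) * z ) >= 20
stmt 2: y := y + 2  -- replace 0 occurrence(s) of y with (y + 2)
  => ( ( z * x ) * z ) >= 20
stmt 1: y := y - 5  -- replace 0 occurrence(s) of y with (y - 5)
  => ( ( z * x ) * z ) >= 20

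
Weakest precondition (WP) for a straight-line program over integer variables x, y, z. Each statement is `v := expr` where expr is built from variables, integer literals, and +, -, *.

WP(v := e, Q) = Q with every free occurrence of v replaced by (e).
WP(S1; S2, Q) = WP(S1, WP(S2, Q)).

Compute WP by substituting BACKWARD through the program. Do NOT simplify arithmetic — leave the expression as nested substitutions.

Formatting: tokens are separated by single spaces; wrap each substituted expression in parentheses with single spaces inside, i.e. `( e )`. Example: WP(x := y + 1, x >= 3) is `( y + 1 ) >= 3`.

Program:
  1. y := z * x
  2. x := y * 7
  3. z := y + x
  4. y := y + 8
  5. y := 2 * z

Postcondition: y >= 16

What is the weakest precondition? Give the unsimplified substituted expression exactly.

Answer: ( 2 * ( ( z * x ) + ( ( z * x ) * 7 ) ) ) >= 16

Derivation:
post: y >= 16
stmt 5: y := 2 * z  -- replace 1 occurrence(s) of y with (2 * z)
  => ( 2 * z ) >= 16
stmt 4: y := y + 8  -- replace 0 occurrence(s) of y with (y + 8)
  => ( 2 * z ) >= 16
stmt 3: z := y + x  -- replace 1 occurrence(s) of z with (y + x)
  => ( 2 * ( y + x ) ) >= 16
stmt 2: x := y * 7  -- replace 1 occurrence(s) of x with (y * 7)
  => ( 2 * ( y + ( y * 7 ) ) ) >= 16
stmt 1: y := z * x  -- replace 2 occurrence(s) of y with (z * x)
  => ( 2 * ( ( z * x ) + ( ( z * x ) * 7 ) ) ) >= 16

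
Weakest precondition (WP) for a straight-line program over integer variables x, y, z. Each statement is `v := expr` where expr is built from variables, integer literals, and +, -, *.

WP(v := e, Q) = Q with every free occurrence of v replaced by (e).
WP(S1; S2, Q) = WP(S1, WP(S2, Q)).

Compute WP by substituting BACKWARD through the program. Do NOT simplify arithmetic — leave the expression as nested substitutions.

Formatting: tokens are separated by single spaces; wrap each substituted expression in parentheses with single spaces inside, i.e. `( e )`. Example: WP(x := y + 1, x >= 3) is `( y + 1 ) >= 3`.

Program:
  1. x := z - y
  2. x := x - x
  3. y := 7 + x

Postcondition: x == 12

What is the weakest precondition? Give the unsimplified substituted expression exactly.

post: x == 12
stmt 3: y := 7 + x  -- replace 0 occurrence(s) of y with (7 + x)
  => x == 12
stmt 2: x := x - x  -- replace 1 occurrence(s) of x with (x - x)
  => ( x - x ) == 12
stmt 1: x := z - y  -- replace 2 occurrence(s) of x with (z - y)
  => ( ( z - y ) - ( z - y ) ) == 12

Answer: ( ( z - y ) - ( z - y ) ) == 12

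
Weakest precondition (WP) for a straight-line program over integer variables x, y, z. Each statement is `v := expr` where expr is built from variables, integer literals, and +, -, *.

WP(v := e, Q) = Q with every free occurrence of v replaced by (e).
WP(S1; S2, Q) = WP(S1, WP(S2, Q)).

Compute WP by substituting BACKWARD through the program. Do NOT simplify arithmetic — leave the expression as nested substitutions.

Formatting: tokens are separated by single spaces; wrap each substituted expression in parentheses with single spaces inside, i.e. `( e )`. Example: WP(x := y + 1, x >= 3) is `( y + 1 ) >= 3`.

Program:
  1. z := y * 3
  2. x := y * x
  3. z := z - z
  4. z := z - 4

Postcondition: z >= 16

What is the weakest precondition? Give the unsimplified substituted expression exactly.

Answer: ( ( ( y * 3 ) - ( y * 3 ) ) - 4 ) >= 16

Derivation:
post: z >= 16
stmt 4: z := z - 4  -- replace 1 occurrence(s) of z with (z - 4)
  => ( z - 4 ) >= 16
stmt 3: z := z - z  -- replace 1 occurrence(s) of z with (z - z)
  => ( ( z - z ) - 4 ) >= 16
stmt 2: x := y * x  -- replace 0 occurrence(s) of x with (y * x)
  => ( ( z - z ) - 4 ) >= 16
stmt 1: z := y * 3  -- replace 2 occurrence(s) of z with (y * 3)
  => ( ( ( y * 3 ) - ( y * 3 ) ) - 4 ) >= 16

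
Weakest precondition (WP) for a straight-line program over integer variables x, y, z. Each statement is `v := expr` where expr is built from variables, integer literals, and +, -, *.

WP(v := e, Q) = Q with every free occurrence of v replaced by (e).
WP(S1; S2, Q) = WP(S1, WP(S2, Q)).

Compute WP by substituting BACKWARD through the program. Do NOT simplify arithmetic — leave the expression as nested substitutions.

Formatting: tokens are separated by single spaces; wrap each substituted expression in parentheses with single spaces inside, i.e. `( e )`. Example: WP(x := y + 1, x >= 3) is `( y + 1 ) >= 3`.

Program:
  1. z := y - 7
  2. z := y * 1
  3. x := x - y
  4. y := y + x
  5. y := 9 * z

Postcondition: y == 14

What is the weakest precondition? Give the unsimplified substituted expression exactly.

post: y == 14
stmt 5: y := 9 * z  -- replace 1 occurrence(s) of y with (9 * z)
  => ( 9 * z ) == 14
stmt 4: y := y + x  -- replace 0 occurrence(s) of y with (y + x)
  => ( 9 * z ) == 14
stmt 3: x := x - y  -- replace 0 occurrence(s) of x with (x - y)
  => ( 9 * z ) == 14
stmt 2: z := y * 1  -- replace 1 occurrence(s) of z with (y * 1)
  => ( 9 * ( y * 1 ) ) == 14
stmt 1: z := y - 7  -- replace 0 occurrence(s) of z with (y - 7)
  => ( 9 * ( y * 1 ) ) == 14

Answer: ( 9 * ( y * 1 ) ) == 14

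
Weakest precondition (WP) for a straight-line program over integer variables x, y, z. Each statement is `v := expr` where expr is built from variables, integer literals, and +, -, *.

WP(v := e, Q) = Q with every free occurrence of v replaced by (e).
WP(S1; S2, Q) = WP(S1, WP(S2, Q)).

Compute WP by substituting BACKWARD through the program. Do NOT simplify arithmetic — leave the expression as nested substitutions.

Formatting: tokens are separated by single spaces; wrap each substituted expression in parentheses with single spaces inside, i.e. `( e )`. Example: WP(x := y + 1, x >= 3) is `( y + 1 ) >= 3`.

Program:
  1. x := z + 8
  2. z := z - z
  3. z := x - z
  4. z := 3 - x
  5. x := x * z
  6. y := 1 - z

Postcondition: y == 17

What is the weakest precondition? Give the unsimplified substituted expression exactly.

post: y == 17
stmt 6: y := 1 - z  -- replace 1 occurrence(s) of y with (1 - z)
  => ( 1 - z ) == 17
stmt 5: x := x * z  -- replace 0 occurrence(s) of x with (x * z)
  => ( 1 - z ) == 17
stmt 4: z := 3 - x  -- replace 1 occurrence(s) of z with (3 - x)
  => ( 1 - ( 3 - x ) ) == 17
stmt 3: z := x - z  -- replace 0 occurrence(s) of z with (x - z)
  => ( 1 - ( 3 - x ) ) == 17
stmt 2: z := z - z  -- replace 0 occurrence(s) of z with (z - z)
  => ( 1 - ( 3 - x ) ) == 17
stmt 1: x := z + 8  -- replace 1 occurrence(s) of x with (z + 8)
  => ( 1 - ( 3 - ( z + 8 ) ) ) == 17

Answer: ( 1 - ( 3 - ( z + 8 ) ) ) == 17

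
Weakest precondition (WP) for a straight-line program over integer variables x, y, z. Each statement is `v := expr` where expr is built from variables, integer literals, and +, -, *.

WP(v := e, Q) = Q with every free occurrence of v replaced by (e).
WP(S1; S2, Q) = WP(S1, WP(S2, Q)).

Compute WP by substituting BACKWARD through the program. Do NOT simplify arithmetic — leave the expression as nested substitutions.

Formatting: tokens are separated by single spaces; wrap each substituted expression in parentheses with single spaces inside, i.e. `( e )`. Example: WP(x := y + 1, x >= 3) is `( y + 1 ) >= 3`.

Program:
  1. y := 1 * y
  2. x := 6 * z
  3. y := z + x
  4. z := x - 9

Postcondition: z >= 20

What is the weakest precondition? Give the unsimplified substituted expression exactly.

post: z >= 20
stmt 4: z := x - 9  -- replace 1 occurrence(s) of z with (x - 9)
  => ( x - 9 ) >= 20
stmt 3: y := z + x  -- replace 0 occurrence(s) of y with (z + x)
  => ( x - 9 ) >= 20
stmt 2: x := 6 * z  -- replace 1 occurrence(s) of x with (6 * z)
  => ( ( 6 * z ) - 9 ) >= 20
stmt 1: y := 1 * y  -- replace 0 occurrence(s) of y with (1 * y)
  => ( ( 6 * z ) - 9 ) >= 20

Answer: ( ( 6 * z ) - 9 ) >= 20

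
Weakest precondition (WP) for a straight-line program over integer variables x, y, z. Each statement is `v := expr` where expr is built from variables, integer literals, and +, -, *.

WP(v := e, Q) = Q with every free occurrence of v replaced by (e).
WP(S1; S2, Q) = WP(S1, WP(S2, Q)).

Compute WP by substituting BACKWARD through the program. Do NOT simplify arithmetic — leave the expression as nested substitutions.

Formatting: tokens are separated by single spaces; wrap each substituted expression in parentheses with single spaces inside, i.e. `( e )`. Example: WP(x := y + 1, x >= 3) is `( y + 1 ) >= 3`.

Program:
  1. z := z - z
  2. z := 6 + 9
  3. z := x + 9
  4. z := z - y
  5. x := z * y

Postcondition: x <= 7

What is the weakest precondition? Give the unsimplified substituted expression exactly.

Answer: ( ( ( x + 9 ) - y ) * y ) <= 7

Derivation:
post: x <= 7
stmt 5: x := z * y  -- replace 1 occurrence(s) of x with (z * y)
  => ( z * y ) <= 7
stmt 4: z := z - y  -- replace 1 occurrence(s) of z with (z - y)
  => ( ( z - y ) * y ) <= 7
stmt 3: z := x + 9  -- replace 1 occurrence(s) of z with (x + 9)
  => ( ( ( x + 9 ) - y ) * y ) <= 7
stmt 2: z := 6 + 9  -- replace 0 occurrence(s) of z with (6 + 9)
  => ( ( ( x + 9 ) - y ) * y ) <= 7
stmt 1: z := z - z  -- replace 0 occurrence(s) of z with (z - z)
  => ( ( ( x + 9 ) - y ) * y ) <= 7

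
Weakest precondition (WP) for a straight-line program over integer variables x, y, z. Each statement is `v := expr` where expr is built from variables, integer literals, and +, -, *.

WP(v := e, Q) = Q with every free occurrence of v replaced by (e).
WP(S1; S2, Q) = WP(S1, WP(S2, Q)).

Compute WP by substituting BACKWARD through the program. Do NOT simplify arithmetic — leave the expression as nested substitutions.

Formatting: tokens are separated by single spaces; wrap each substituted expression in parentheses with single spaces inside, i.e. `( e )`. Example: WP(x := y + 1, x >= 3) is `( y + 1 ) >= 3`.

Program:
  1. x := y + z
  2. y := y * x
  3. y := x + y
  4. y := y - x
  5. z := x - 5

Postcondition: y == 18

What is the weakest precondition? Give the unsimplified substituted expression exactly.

post: y == 18
stmt 5: z := x - 5  -- replace 0 occurrence(s) of z with (x - 5)
  => y == 18
stmt 4: y := y - x  -- replace 1 occurrence(s) of y with (y - x)
  => ( y - x ) == 18
stmt 3: y := x + y  -- replace 1 occurrence(s) of y with (x + y)
  => ( ( x + y ) - x ) == 18
stmt 2: y := y * x  -- replace 1 occurrence(s) of y with (y * x)
  => ( ( x + ( y * x ) ) - x ) == 18
stmt 1: x := y + z  -- replace 3 occurrence(s) of x with (y + z)
  => ( ( ( y + z ) + ( y * ( y + z ) ) ) - ( y + z ) ) == 18

Answer: ( ( ( y + z ) + ( y * ( y + z ) ) ) - ( y + z ) ) == 18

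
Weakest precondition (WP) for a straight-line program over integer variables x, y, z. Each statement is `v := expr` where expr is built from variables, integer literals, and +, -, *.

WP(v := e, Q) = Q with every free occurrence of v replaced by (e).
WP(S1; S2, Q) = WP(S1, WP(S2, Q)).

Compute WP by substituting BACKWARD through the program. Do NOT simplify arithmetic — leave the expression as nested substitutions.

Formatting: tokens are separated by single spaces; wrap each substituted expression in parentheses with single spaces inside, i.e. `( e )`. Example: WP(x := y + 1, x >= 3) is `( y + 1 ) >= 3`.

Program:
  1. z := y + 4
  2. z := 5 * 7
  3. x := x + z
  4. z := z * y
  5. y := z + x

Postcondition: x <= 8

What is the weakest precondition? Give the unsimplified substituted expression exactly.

Answer: ( x + ( 5 * 7 ) ) <= 8

Derivation:
post: x <= 8
stmt 5: y := z + x  -- replace 0 occurrence(s) of y with (z + x)
  => x <= 8
stmt 4: z := z * y  -- replace 0 occurrence(s) of z with (z * y)
  => x <= 8
stmt 3: x := x + z  -- replace 1 occurrence(s) of x with (x + z)
  => ( x + z ) <= 8
stmt 2: z := 5 * 7  -- replace 1 occurrence(s) of z with (5 * 7)
  => ( x + ( 5 * 7 ) ) <= 8
stmt 1: z := y + 4  -- replace 0 occurrence(s) of z with (y + 4)
  => ( x + ( 5 * 7 ) ) <= 8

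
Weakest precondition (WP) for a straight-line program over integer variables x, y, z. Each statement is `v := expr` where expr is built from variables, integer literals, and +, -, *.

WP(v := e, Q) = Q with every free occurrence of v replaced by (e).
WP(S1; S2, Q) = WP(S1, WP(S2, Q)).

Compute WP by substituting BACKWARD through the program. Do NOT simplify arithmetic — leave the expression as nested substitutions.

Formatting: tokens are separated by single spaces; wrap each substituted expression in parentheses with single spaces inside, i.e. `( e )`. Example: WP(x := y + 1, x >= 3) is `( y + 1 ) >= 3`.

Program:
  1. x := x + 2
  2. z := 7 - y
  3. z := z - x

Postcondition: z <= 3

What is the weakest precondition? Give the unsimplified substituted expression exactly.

Answer: ( ( 7 - y ) - ( x + 2 ) ) <= 3

Derivation:
post: z <= 3
stmt 3: z := z - x  -- replace 1 occurrence(s) of z with (z - x)
  => ( z - x ) <= 3
stmt 2: z := 7 - y  -- replace 1 occurrence(s) of z with (7 - y)
  => ( ( 7 - y ) - x ) <= 3
stmt 1: x := x + 2  -- replace 1 occurrence(s) of x with (x + 2)
  => ( ( 7 - y ) - ( x + 2 ) ) <= 3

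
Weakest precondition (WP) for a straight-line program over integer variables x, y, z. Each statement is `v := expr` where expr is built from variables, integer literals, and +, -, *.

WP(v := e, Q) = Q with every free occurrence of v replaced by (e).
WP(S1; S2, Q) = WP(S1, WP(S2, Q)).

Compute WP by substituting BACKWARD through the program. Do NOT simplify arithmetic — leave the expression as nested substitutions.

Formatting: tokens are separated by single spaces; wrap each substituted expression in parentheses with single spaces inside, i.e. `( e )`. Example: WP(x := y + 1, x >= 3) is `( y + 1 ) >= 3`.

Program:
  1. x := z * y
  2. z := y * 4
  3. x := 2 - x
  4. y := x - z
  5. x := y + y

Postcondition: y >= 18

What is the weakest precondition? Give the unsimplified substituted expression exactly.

Answer: ( ( 2 - ( z * y ) ) - ( y * 4 ) ) >= 18

Derivation:
post: y >= 18
stmt 5: x := y + y  -- replace 0 occurrence(s) of x with (y + y)
  => y >= 18
stmt 4: y := x - z  -- replace 1 occurrence(s) of y with (x - z)
  => ( x - z ) >= 18
stmt 3: x := 2 - x  -- replace 1 occurrence(s) of x with (2 - x)
  => ( ( 2 - x ) - z ) >= 18
stmt 2: z := y * 4  -- replace 1 occurrence(s) of z with (y * 4)
  => ( ( 2 - x ) - ( y * 4 ) ) >= 18
stmt 1: x := z * y  -- replace 1 occurrence(s) of x with (z * y)
  => ( ( 2 - ( z * y ) ) - ( y * 4 ) ) >= 18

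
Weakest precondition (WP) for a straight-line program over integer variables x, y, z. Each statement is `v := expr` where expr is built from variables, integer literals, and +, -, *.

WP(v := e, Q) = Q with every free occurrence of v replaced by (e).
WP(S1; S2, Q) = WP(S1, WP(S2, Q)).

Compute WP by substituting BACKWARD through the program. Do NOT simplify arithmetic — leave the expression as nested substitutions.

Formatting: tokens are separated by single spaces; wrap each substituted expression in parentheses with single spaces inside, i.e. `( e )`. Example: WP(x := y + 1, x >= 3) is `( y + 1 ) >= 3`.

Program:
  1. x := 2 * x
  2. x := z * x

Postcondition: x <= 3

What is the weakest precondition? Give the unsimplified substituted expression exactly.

Answer: ( z * ( 2 * x ) ) <= 3

Derivation:
post: x <= 3
stmt 2: x := z * x  -- replace 1 occurrence(s) of x with (z * x)
  => ( z * x ) <= 3
stmt 1: x := 2 * x  -- replace 1 occurrence(s) of x with (2 * x)
  => ( z * ( 2 * x ) ) <= 3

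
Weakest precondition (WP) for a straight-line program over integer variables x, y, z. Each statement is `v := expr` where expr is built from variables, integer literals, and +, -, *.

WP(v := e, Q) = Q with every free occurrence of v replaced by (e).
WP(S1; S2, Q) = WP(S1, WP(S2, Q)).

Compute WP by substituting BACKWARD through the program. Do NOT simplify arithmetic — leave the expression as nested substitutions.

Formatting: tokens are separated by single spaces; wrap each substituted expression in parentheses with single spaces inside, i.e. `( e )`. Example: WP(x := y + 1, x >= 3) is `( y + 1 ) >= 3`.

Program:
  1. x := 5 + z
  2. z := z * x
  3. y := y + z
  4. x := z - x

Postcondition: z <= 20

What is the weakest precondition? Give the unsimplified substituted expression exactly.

Answer: ( z * ( 5 + z ) ) <= 20

Derivation:
post: z <= 20
stmt 4: x := z - x  -- replace 0 occurrence(s) of x with (z - x)
  => z <= 20
stmt 3: y := y + z  -- replace 0 occurrence(s) of y with (y + z)
  => z <= 20
stmt 2: z := z * x  -- replace 1 occurrence(s) of z with (z * x)
  => ( z * x ) <= 20
stmt 1: x := 5 + z  -- replace 1 occurrence(s) of x with (5 + z)
  => ( z * ( 5 + z ) ) <= 20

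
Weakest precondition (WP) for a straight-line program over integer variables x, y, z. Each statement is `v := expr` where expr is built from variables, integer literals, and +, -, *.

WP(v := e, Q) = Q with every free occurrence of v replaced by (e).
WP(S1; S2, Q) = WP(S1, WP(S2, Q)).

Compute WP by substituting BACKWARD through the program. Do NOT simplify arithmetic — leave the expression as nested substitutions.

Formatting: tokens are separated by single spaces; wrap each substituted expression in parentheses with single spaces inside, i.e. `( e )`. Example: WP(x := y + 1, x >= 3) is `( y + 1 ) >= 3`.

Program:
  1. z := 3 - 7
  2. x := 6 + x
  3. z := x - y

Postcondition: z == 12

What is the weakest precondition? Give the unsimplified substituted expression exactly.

post: z == 12
stmt 3: z := x - y  -- replace 1 occurrence(s) of z with (x - y)
  => ( x - y ) == 12
stmt 2: x := 6 + x  -- replace 1 occurrence(s) of x with (6 + x)
  => ( ( 6 + x ) - y ) == 12
stmt 1: z := 3 - 7  -- replace 0 occurrence(s) of z with (3 - 7)
  => ( ( 6 + x ) - y ) == 12

Answer: ( ( 6 + x ) - y ) == 12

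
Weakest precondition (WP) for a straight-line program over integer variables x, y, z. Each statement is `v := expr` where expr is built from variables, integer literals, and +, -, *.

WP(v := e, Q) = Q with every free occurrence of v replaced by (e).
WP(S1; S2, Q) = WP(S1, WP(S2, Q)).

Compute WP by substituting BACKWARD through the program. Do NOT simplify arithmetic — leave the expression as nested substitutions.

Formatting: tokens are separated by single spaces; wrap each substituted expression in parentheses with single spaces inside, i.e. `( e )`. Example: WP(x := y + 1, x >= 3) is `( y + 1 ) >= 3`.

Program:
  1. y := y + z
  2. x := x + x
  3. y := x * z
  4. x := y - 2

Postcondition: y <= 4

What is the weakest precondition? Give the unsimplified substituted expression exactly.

post: y <= 4
stmt 4: x := y - 2  -- replace 0 occurrence(s) of x with (y - 2)
  => y <= 4
stmt 3: y := x * z  -- replace 1 occurrence(s) of y with (x * z)
  => ( x * z ) <= 4
stmt 2: x := x + x  -- replace 1 occurrence(s) of x with (x + x)
  => ( ( x + x ) * z ) <= 4
stmt 1: y := y + z  -- replace 0 occurrence(s) of y with (y + z)
  => ( ( x + x ) * z ) <= 4

Answer: ( ( x + x ) * z ) <= 4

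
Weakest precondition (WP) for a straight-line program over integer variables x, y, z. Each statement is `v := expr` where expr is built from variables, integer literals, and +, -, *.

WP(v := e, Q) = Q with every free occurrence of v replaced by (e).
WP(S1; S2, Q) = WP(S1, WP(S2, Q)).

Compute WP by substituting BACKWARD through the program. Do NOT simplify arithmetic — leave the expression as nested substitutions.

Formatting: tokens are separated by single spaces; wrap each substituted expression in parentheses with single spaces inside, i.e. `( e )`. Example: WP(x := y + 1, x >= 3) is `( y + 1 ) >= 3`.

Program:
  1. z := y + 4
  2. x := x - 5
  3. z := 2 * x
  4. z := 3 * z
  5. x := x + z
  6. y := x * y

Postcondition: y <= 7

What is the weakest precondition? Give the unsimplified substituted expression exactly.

post: y <= 7
stmt 6: y := x * y  -- replace 1 occurrence(s) of y with (x * y)
  => ( x * y ) <= 7
stmt 5: x := x + z  -- replace 1 occurrence(s) of x with (x + z)
  => ( ( x + z ) * y ) <= 7
stmt 4: z := 3 * z  -- replace 1 occurrence(s) of z with (3 * z)
  => ( ( x + ( 3 * z ) ) * y ) <= 7
stmt 3: z := 2 * x  -- replace 1 occurrence(s) of z with (2 * x)
  => ( ( x + ( 3 * ( 2 * x ) ) ) * y ) <= 7
stmt 2: x := x - 5  -- replace 2 occurrence(s) of x with (x - 5)
  => ( ( ( x - 5 ) + ( 3 * ( 2 * ( x - 5 ) ) ) ) * y ) <= 7
stmt 1: z := y + 4  -- replace 0 occurrence(s) of z with (y + 4)
  => ( ( ( x - 5 ) + ( 3 * ( 2 * ( x - 5 ) ) ) ) * y ) <= 7

Answer: ( ( ( x - 5 ) + ( 3 * ( 2 * ( x - 5 ) ) ) ) * y ) <= 7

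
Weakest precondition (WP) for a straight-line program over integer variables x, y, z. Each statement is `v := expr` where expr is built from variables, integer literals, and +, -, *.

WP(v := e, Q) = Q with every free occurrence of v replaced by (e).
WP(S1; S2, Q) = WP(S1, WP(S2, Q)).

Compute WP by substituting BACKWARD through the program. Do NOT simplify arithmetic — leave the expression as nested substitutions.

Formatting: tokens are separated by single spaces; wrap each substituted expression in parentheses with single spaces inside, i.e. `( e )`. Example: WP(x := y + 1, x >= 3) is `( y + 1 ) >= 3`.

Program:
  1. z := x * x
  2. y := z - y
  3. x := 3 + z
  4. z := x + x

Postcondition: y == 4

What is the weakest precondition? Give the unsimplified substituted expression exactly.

post: y == 4
stmt 4: z := x + x  -- replace 0 occurrence(s) of z with (x + x)
  => y == 4
stmt 3: x := 3 + z  -- replace 0 occurrence(s) of x with (3 + z)
  => y == 4
stmt 2: y := z - y  -- replace 1 occurrence(s) of y with (z - y)
  => ( z - y ) == 4
stmt 1: z := x * x  -- replace 1 occurrence(s) of z with (x * x)
  => ( ( x * x ) - y ) == 4

Answer: ( ( x * x ) - y ) == 4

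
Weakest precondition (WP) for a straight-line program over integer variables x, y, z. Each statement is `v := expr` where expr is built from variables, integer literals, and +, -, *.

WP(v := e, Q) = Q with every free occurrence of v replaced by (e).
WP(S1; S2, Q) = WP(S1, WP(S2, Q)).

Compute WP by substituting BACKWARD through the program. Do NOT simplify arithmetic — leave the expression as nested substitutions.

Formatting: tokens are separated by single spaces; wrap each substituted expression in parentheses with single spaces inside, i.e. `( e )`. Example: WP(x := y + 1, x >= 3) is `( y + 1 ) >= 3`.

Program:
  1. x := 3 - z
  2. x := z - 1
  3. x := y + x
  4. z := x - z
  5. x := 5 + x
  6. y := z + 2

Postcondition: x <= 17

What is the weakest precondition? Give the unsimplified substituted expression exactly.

Answer: ( 5 + ( y + ( z - 1 ) ) ) <= 17

Derivation:
post: x <= 17
stmt 6: y := z + 2  -- replace 0 occurrence(s) of y with (z + 2)
  => x <= 17
stmt 5: x := 5 + x  -- replace 1 occurrence(s) of x with (5 + x)
  => ( 5 + x ) <= 17
stmt 4: z := x - z  -- replace 0 occurrence(s) of z with (x - z)
  => ( 5 + x ) <= 17
stmt 3: x := y + x  -- replace 1 occurrence(s) of x with (y + x)
  => ( 5 + ( y + x ) ) <= 17
stmt 2: x := z - 1  -- replace 1 occurrence(s) of x with (z - 1)
  => ( 5 + ( y + ( z - 1 ) ) ) <= 17
stmt 1: x := 3 - z  -- replace 0 occurrence(s) of x with (3 - z)
  => ( 5 + ( y + ( z - 1 ) ) ) <= 17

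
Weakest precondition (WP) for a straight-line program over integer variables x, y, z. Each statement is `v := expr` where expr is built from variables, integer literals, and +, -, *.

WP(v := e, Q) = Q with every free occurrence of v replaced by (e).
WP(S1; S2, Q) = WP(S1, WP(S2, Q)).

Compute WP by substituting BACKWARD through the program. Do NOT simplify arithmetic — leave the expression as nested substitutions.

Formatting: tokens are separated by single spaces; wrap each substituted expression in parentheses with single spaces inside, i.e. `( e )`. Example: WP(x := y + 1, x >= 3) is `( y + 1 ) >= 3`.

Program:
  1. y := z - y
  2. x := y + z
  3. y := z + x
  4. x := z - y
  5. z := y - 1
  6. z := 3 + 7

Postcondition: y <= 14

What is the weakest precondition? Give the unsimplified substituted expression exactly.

post: y <= 14
stmt 6: z := 3 + 7  -- replace 0 occurrence(s) of z with (3 + 7)
  => y <= 14
stmt 5: z := y - 1  -- replace 0 occurrence(s) of z with (y - 1)
  => y <= 14
stmt 4: x := z - y  -- replace 0 occurrence(s) of x with (z - y)
  => y <= 14
stmt 3: y := z + x  -- replace 1 occurrence(s) of y with (z + x)
  => ( z + x ) <= 14
stmt 2: x := y + z  -- replace 1 occurrence(s) of x with (y + z)
  => ( z + ( y + z ) ) <= 14
stmt 1: y := z - y  -- replace 1 occurrence(s) of y with (z - y)
  => ( z + ( ( z - y ) + z ) ) <= 14

Answer: ( z + ( ( z - y ) + z ) ) <= 14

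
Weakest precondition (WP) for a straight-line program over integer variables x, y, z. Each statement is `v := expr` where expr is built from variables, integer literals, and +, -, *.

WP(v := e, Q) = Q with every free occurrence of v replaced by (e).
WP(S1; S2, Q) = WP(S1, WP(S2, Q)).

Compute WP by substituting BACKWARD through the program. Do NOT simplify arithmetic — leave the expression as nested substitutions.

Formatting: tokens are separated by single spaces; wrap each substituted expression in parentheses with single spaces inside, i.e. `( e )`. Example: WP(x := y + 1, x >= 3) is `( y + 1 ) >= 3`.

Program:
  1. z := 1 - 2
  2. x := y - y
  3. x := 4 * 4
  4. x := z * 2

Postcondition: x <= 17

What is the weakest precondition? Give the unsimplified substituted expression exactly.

post: x <= 17
stmt 4: x := z * 2  -- replace 1 occurrence(s) of x with (z * 2)
  => ( z * 2 ) <= 17
stmt 3: x := 4 * 4  -- replace 0 occurrence(s) of x with (4 * 4)
  => ( z * 2 ) <= 17
stmt 2: x := y - y  -- replace 0 occurrence(s) of x with (y - y)
  => ( z * 2 ) <= 17
stmt 1: z := 1 - 2  -- replace 1 occurrence(s) of z with (1 - 2)
  => ( ( 1 - 2 ) * 2 ) <= 17

Answer: ( ( 1 - 2 ) * 2 ) <= 17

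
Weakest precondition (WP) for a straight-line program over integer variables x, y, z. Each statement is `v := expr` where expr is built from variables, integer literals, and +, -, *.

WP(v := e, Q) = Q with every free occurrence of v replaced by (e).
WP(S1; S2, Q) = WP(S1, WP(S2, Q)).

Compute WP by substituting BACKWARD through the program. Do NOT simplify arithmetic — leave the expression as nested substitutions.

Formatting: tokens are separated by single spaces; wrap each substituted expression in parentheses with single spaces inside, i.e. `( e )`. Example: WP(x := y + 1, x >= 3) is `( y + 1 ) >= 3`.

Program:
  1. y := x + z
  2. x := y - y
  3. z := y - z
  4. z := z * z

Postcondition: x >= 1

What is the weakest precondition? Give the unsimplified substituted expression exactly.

post: x >= 1
stmt 4: z := z * z  -- replace 0 occurrence(s) of z with (z * z)
  => x >= 1
stmt 3: z := y - z  -- replace 0 occurrence(s) of z with (y - z)
  => x >= 1
stmt 2: x := y - y  -- replace 1 occurrence(s) of x with (y - y)
  => ( y - y ) >= 1
stmt 1: y := x + z  -- replace 2 occurrence(s) of y with (x + z)
  => ( ( x + z ) - ( x + z ) ) >= 1

Answer: ( ( x + z ) - ( x + z ) ) >= 1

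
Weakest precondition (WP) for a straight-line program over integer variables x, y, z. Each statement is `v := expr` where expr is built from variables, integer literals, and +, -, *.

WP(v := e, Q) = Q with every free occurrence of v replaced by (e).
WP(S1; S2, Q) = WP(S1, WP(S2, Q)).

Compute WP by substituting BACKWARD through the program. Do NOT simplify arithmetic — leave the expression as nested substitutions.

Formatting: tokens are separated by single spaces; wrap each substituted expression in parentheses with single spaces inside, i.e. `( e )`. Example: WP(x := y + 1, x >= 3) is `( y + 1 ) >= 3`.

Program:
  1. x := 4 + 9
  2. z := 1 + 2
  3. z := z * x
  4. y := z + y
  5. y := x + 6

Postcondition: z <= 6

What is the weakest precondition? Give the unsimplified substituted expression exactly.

post: z <= 6
stmt 5: y := x + 6  -- replace 0 occurrence(s) of y with (x + 6)
  => z <= 6
stmt 4: y := z + y  -- replace 0 occurrence(s) of y with (z + y)
  => z <= 6
stmt 3: z := z * x  -- replace 1 occurrence(s) of z with (z * x)
  => ( z * x ) <= 6
stmt 2: z := 1 + 2  -- replace 1 occurrence(s) of z with (1 + 2)
  => ( ( 1 + 2 ) * x ) <= 6
stmt 1: x := 4 + 9  -- replace 1 occurrence(s) of x with (4 + 9)
  => ( ( 1 + 2 ) * ( 4 + 9 ) ) <= 6

Answer: ( ( 1 + 2 ) * ( 4 + 9 ) ) <= 6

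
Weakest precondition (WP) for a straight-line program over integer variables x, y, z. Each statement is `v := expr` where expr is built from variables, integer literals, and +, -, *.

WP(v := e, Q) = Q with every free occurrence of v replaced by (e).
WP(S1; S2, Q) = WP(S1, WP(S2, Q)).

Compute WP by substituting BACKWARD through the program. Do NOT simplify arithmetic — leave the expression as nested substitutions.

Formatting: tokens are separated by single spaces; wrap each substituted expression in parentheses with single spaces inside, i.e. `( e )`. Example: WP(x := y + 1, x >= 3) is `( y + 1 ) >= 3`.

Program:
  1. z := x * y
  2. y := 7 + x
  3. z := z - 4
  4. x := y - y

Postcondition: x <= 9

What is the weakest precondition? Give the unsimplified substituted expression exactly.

post: x <= 9
stmt 4: x := y - y  -- replace 1 occurrence(s) of x with (y - y)
  => ( y - y ) <= 9
stmt 3: z := z - 4  -- replace 0 occurrence(s) of z with (z - 4)
  => ( y - y ) <= 9
stmt 2: y := 7 + x  -- replace 2 occurrence(s) of y with (7 + x)
  => ( ( 7 + x ) - ( 7 + x ) ) <= 9
stmt 1: z := x * y  -- replace 0 occurrence(s) of z with (x * y)
  => ( ( 7 + x ) - ( 7 + x ) ) <= 9

Answer: ( ( 7 + x ) - ( 7 + x ) ) <= 9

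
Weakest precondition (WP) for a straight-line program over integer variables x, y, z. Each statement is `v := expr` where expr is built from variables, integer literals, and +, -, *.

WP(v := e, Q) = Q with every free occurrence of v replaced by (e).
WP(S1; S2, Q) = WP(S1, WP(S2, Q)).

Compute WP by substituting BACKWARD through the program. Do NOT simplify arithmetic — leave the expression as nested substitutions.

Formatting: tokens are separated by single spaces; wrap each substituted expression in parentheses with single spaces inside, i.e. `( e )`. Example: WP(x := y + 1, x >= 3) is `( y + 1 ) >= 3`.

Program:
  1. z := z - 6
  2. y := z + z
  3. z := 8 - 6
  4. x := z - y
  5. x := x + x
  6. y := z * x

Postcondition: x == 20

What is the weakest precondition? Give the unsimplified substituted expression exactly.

Answer: ( ( ( 8 - 6 ) - ( ( z - 6 ) + ( z - 6 ) ) ) + ( ( 8 - 6 ) - ( ( z - 6 ) + ( z - 6 ) ) ) ) == 20

Derivation:
post: x == 20
stmt 6: y := z * x  -- replace 0 occurrence(s) of y with (z * x)
  => x == 20
stmt 5: x := x + x  -- replace 1 occurrence(s) of x with (x + x)
  => ( x + x ) == 20
stmt 4: x := z - y  -- replace 2 occurrence(s) of x with (z - y)
  => ( ( z - y ) + ( z - y ) ) == 20
stmt 3: z := 8 - 6  -- replace 2 occurrence(s) of z with (8 - 6)
  => ( ( ( 8 - 6 ) - y ) + ( ( 8 - 6 ) - y ) ) == 20
stmt 2: y := z + z  -- replace 2 occurrence(s) of y with (z + z)
  => ( ( ( 8 - 6 ) - ( z + z ) ) + ( ( 8 - 6 ) - ( z + z ) ) ) == 20
stmt 1: z := z - 6  -- replace 4 occurrence(s) of z with (z - 6)
  => ( ( ( 8 - 6 ) - ( ( z - 6 ) + ( z - 6 ) ) ) + ( ( 8 - 6 ) - ( ( z - 6 ) + ( z - 6 ) ) ) ) == 20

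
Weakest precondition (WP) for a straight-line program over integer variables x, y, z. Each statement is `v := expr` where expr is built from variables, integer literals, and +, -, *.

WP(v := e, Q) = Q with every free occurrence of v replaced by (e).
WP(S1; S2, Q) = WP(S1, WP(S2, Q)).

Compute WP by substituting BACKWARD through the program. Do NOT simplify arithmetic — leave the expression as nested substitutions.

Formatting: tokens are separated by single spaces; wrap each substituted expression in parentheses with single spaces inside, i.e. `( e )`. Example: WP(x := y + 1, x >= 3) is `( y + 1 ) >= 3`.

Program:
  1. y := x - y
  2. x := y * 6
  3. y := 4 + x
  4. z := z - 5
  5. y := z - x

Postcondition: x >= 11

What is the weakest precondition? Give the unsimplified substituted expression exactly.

post: x >= 11
stmt 5: y := z - x  -- replace 0 occurrence(s) of y with (z - x)
  => x >= 11
stmt 4: z := z - 5  -- replace 0 occurrence(s) of z with (z - 5)
  => x >= 11
stmt 3: y := 4 + x  -- replace 0 occurrence(s) of y with (4 + x)
  => x >= 11
stmt 2: x := y * 6  -- replace 1 occurrence(s) of x with (y * 6)
  => ( y * 6 ) >= 11
stmt 1: y := x - y  -- replace 1 occurrence(s) of y with (x - y)
  => ( ( x - y ) * 6 ) >= 11

Answer: ( ( x - y ) * 6 ) >= 11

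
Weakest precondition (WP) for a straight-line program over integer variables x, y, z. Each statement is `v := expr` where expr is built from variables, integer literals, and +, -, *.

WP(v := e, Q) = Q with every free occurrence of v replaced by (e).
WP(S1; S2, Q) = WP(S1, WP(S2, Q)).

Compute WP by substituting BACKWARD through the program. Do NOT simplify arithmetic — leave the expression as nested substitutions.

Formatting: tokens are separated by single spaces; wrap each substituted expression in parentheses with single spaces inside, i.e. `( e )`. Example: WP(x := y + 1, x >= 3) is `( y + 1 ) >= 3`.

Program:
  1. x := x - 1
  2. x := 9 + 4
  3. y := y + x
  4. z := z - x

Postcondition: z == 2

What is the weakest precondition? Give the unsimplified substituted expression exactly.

post: z == 2
stmt 4: z := z - x  -- replace 1 occurrence(s) of z with (z - x)
  => ( z - x ) == 2
stmt 3: y := y + x  -- replace 0 occurrence(s) of y with (y + x)
  => ( z - x ) == 2
stmt 2: x := 9 + 4  -- replace 1 occurrence(s) of x with (9 + 4)
  => ( z - ( 9 + 4 ) ) == 2
stmt 1: x := x - 1  -- replace 0 occurrence(s) of x with (x - 1)
  => ( z - ( 9 + 4 ) ) == 2

Answer: ( z - ( 9 + 4 ) ) == 2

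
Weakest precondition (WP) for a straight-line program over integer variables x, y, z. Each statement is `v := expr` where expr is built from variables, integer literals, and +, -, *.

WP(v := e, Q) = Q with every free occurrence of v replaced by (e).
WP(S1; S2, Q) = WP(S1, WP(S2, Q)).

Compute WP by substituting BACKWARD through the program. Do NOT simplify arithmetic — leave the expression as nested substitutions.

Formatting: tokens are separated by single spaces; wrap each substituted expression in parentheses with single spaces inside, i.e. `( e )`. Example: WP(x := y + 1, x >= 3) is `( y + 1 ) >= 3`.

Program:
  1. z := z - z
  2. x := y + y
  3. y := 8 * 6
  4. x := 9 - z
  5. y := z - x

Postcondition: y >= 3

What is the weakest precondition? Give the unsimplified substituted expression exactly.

post: y >= 3
stmt 5: y := z - x  -- replace 1 occurrence(s) of y with (z - x)
  => ( z - x ) >= 3
stmt 4: x := 9 - z  -- replace 1 occurrence(s) of x with (9 - z)
  => ( z - ( 9 - z ) ) >= 3
stmt 3: y := 8 * 6  -- replace 0 occurrence(s) of y with (8 * 6)
  => ( z - ( 9 - z ) ) >= 3
stmt 2: x := y + y  -- replace 0 occurrence(s) of x with (y + y)
  => ( z - ( 9 - z ) ) >= 3
stmt 1: z := z - z  -- replace 2 occurrence(s) of z with (z - z)
  => ( ( z - z ) - ( 9 - ( z - z ) ) ) >= 3

Answer: ( ( z - z ) - ( 9 - ( z - z ) ) ) >= 3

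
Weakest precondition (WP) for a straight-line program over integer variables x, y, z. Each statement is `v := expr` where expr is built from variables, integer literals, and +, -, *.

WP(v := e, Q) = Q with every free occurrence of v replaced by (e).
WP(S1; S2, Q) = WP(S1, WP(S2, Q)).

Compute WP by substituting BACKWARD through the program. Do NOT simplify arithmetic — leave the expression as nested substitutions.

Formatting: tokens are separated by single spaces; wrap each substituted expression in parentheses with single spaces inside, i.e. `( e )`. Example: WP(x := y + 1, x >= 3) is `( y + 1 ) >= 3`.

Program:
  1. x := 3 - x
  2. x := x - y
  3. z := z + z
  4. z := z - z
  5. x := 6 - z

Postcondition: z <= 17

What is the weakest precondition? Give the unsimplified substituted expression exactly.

Answer: ( ( z + z ) - ( z + z ) ) <= 17

Derivation:
post: z <= 17
stmt 5: x := 6 - z  -- replace 0 occurrence(s) of x with (6 - z)
  => z <= 17
stmt 4: z := z - z  -- replace 1 occurrence(s) of z with (z - z)
  => ( z - z ) <= 17
stmt 3: z := z + z  -- replace 2 occurrence(s) of z with (z + z)
  => ( ( z + z ) - ( z + z ) ) <= 17
stmt 2: x := x - y  -- replace 0 occurrence(s) of x with (x - y)
  => ( ( z + z ) - ( z + z ) ) <= 17
stmt 1: x := 3 - x  -- replace 0 occurrence(s) of x with (3 - x)
  => ( ( z + z ) - ( z + z ) ) <= 17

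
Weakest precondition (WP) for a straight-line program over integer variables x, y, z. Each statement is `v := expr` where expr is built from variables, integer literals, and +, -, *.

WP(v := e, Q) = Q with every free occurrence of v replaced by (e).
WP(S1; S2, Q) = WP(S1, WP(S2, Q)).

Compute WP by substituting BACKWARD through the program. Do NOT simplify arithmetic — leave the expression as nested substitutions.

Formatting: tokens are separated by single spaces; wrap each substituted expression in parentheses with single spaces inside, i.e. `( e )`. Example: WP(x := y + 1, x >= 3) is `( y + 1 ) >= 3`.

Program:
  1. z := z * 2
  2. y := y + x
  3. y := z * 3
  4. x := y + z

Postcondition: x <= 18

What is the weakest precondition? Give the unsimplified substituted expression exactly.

Answer: ( ( ( z * 2 ) * 3 ) + ( z * 2 ) ) <= 18

Derivation:
post: x <= 18
stmt 4: x := y + z  -- replace 1 occurrence(s) of x with (y + z)
  => ( y + z ) <= 18
stmt 3: y := z * 3  -- replace 1 occurrence(s) of y with (z * 3)
  => ( ( z * 3 ) + z ) <= 18
stmt 2: y := y + x  -- replace 0 occurrence(s) of y with (y + x)
  => ( ( z * 3 ) + z ) <= 18
stmt 1: z := z * 2  -- replace 2 occurrence(s) of z with (z * 2)
  => ( ( ( z * 2 ) * 3 ) + ( z * 2 ) ) <= 18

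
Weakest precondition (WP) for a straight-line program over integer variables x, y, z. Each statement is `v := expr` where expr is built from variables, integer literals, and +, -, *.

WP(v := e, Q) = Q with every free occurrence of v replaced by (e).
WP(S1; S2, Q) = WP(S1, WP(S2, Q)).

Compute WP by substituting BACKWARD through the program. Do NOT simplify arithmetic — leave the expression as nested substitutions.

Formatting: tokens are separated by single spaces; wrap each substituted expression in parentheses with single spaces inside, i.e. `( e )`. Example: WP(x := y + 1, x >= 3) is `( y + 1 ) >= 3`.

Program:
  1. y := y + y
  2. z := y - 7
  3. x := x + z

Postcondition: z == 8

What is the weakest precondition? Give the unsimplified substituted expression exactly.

post: z == 8
stmt 3: x := x + z  -- replace 0 occurrence(s) of x with (x + z)
  => z == 8
stmt 2: z := y - 7  -- replace 1 occurrence(s) of z with (y - 7)
  => ( y - 7 ) == 8
stmt 1: y := y + y  -- replace 1 occurrence(s) of y with (y + y)
  => ( ( y + y ) - 7 ) == 8

Answer: ( ( y + y ) - 7 ) == 8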